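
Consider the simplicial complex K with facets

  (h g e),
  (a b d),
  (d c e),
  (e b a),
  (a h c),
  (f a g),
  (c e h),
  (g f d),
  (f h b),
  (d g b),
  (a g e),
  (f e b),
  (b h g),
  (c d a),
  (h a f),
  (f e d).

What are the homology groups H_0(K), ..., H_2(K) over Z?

Order the vertices as a < b < c < d < e < f < g < h. Listing each simplex with vertices in this order, K has dimension 2 with simplices:

  0-simplices (8): a, b, c, d, e, f, g, h
  1-simplices (24): ab, ac, ad, ae, af, ag, ah, bd, be, bf, bg, bh, cd, ce, ch, de, df, dg, ef, eg, eh, fg, fh, gh
  2-simplices (16): abd, abe, acd, ach, aeg, afg, afh, bdg, bef, bfh, bgh, cde, ceh, def, dfg, egh

so the chain groups are C_0 ≅ Z^8, C_1 ≅ Z^24, C_2 ≅ Z^16.

Boundary ∂_1: C_1 → C_0 sends each edge [p,q] (with p < q) to q − p. For instance
  ∂dg = g − d.
As a 8×24 matrix over Z this has rank 7, with invariant factors (1,1,1,1,1,1,1).

∂_2: C_2 → C_1 acts by ∂[p,q,r] = [q,r] − [p,r] + [p,q]. For instance
  ∂aeg = eg − ag + ae,
  ∂cde = de − ce + cd.
As a 24×16 matrix over Z this has rank 15, with invariant factors (1,1,1,1,1,1,1,1,1,1,1,1,1,1,1).

Computing H_k = (kernel of ∂_k) / (image of ∂_{k+1}):

  H_0: rank C_0 − rank ∂_1 = 8 − 7 = 1, and the invariant factors of ∂_1 are all 1, so H_0 ≅ Z.
  H_1: rank ker ∂_1 − rank ∂_2 = (24 − 7) − 15 = 2, and the invariant factors of ∂_2 are all 1, so H_1 ≅ Z^2.
  H_2: rank ker ∂_2 − rank ∂_3 = (16 − 15) − 0 = 1, and there is no ∂_3, so H_2 ≅ Z.

As a check, the Euler characteristic is 8 − 24 + 16 = 0, which agrees with 1 − 2 + 1 = 0.
(K is a triangulation of the torus T^2.)

H_0 ≅ Z,  H_1 ≅ Z^2,  H_2 ≅ Z.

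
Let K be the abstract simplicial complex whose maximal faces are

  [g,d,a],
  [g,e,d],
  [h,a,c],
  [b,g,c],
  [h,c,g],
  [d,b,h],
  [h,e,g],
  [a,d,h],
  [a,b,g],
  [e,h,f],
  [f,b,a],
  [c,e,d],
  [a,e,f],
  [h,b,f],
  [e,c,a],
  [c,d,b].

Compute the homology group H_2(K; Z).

H_2 ≅ Z.

K has 8 vertices, 24 edges, 16 triangles.
rank ∂_2 = 15, rank ∂_3 = 0 ⇒ b_2 = 16 − 15 − 0 = 1. So H_2 ≅ Z.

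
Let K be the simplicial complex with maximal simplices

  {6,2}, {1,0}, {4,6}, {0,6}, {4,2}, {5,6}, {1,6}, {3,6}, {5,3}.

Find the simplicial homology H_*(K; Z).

Order the vertices as 0 < 1 < 2 < 3 < 4 < 5 < 6. Listing each simplex with vertices in this order, K has dimension 1 with simplices:

  0-simplices (7): [0], [1], [2], [3], [4], [5], [6]
  1-simplices (9): [0,1], [0,6], [1,6], [2,4], [2,6], [3,5], [3,6], [4,6], [5,6]

so the chain groups are C_0 ≅ Z^7, C_1 ≅ Z^9.

∂_1: C_1 → C_0 sends each edge [p,q] (with p < q) to q − p. For instance
  ∂[2,6] = [6] − [2].
The 7×9 boundary matrix has rank 6 and Smith normal form diag(1,1,1,1,1,1).

Now H_k = ker ∂_k / im ∂_{k+1}, so:

  H_0: rank C_0 − rank ∂_1 = 7 − 6 = 1, and the invariant factors of ∂_1 are all 1, so H_0 = Z.
  H_1: rank ker ∂_1 − rank ∂_2 = (9 − 6) − 0 = 3, and there is no ∂_2, so H_1 = Z^3.

As a check, the Euler characteristic is 7 − 9 = -2, which agrees with 1 − 3 = -2.

H_0 = Z,  H_1 = Z^3.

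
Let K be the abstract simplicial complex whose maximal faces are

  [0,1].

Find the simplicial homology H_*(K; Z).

We work with the vertex ordering 0 < 1. The simplices of K, each written with vertices in increasing order, are:

  0-simplices (2): [0], [1]
  1-simplices (1): [0,1]

Hence C_0 ≅ Z^2, C_1 ≅ Z^1.

∂_1: C_1 → C_0 maps an edge to its endpoints' difference, ∂[p,q] = q − p.
The resulting 2×1 matrix has rank 1, and its Smith normal form has invariant factors (1).

Reading off H_k = ker ∂_k / im ∂_{k+1}:

  H_0: rank C_0 − rank ∂_1 = 2 − 1 = 1, and the invariant factors of ∂_1 are all 1, so H_0 = Z.
  H_1: rank ker ∂_1 − rank ∂_2 = (1 − 1) − 0 = 0, and there is no ∂_2, so H_1 = 0.

H_0 = Z,  H_1 = 0.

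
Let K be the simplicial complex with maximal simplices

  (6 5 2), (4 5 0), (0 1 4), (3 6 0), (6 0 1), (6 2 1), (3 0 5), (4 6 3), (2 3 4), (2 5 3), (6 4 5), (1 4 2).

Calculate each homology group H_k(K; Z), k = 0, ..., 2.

H_0 = Z,  H_1 = Z/2Z,  H_2 = 0.

Take the total order 0 < 1 < 2 < 3 < 4 < 5 < 6 on the vertex set. Then K (dimension 2) consists of the simplices:

  0-simplices (7): [0], [1], [2], [3], [4], [5], [6]
  1-simplices (18): [0,1], [0,3], [0,4], [0,5], [0,6], [1,2], [1,4], [1,6], [2,3], [2,4], [2,5], [2,6], [3,4], [3,5], [3,6], [4,5], [4,6], [5,6]
  2-simplices (12): [0,1,4], [0,1,6], [0,3,5], [0,3,6], [0,4,5], [1,2,4], [1,2,6], [2,3,4], [2,3,5], [2,5,6], [3,4,6], [4,5,6]

Hence C_0 ≅ Z^7, C_1 ≅ Z^18, C_2 ≅ Z^12.

Boundary ∂_1: C_1 → C_0 is given by ∂[p,q] = [q] − [p]. For instance
  ∂[3,5] = [5] − [3].
The 7×18 boundary matrix has rank 6 and Smith normal form diag(1,1,1,1,1,1).

The boundary map ∂_2: C_2 → C_1 sends each 2-simplex [p,q,r] to [q,r] − [p,r] + [p,q]. For instance
  ∂[0,1,4] = [1,4] − [0,4] + [0,1],
  ∂[1,2,4] = [2,4] − [1,4] + [1,2].
This gives a 18×12 integer matrix of rank 12; reducing to Smith normal form yields diagonal entries (1,1,1,1,1,1,1,1,1,1,1,2).

From H_k ≅ ker(∂_k) / im(∂_{k+1}) we obtain:

  H_0: rank C_0 − rank ∂_1 = 7 − 6 = 1, and the invariant factors of ∂_1 are all 1, so H_0 = Z.
  H_1: rank ker ∂_1 − rank ∂_2 = (18 − 6) − 12 = 0, and ∂_2 has invariant factor 2 > 1, so H_1 = Z/2Z.
  H_2: rank ker ∂_2 − rank ∂_3 = (12 − 12) − 0 = 0, and there is no ∂_3, so H_2 = 0.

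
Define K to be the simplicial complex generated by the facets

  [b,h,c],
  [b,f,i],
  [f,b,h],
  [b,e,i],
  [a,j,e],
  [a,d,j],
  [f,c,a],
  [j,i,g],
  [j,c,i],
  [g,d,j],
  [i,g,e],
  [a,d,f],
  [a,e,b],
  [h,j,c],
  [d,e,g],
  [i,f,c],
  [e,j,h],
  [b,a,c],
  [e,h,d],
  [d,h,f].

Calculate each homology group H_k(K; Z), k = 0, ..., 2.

H_0 = Z,  H_1 = Z ⊕ Z/2Z,  H_2 = 0.

Take the total order a < b < c < d < e < f < g < h < i < j on the vertex set. Then K (dimension 2) consists of the simplices:

  0-simplices (10): a, b, c, d, e, f, g, h, i, j
  1-simplices (30): ab, ac, ad, ae, af, aj, bc, be, bf, bh, bi, cf, ch, ci, cj, de, df, dg, dh, dj, eg, eh, ei, ej, fh, fi, gi, gj, hj, ij
  2-simplices (20): abc, abe, acf, adf, adj, aej, bch, bei, bfh, bfi, cfi, chj, cij, deg, deh, dfh, dgj, egi, ehj, gij

giving chain groups C_0 ≅ Z^10, C_1 ≅ Z^30, C_2 ≅ Z^20.

Boundary ∂_1: C_1 → C_0 sends each edge [p,q] (with p < q) to q − p. For instance
  ∂df = f − d.
This gives a 10×30 integer matrix of rank 9; reducing to Smith normal form yields diagonal entries (1,1,1,1,1,1,1,1,1).

The boundary map ∂_2: C_2 → C_1 maps a triangle to the signed sum of its edges. For instance
  ∂bfh = fh − bh + bf,
  ∂deg = eg − dg + de.
The 30×20 boundary matrix has rank 20 and Smith normal form diag(1,1,1,1,1,1,1,1,1,1,1,1,1,1,1,1,1,1,1,2).

Computing H_k = (kernel of ∂_k) / (image of ∂_{k+1}):

  H_0: rank C_0 − rank ∂_1 = 10 − 9 = 1, and the invariant factors of ∂_1 are all 1, so H_0 = Z.
  H_1: rank ker ∂_1 − rank ∂_2 = (30 − 9) − 20 = 1, and ∂_2 has invariant factor 2 > 1, so H_1 = Z ⊕ Z/2Z.
  H_2: rank ker ∂_2 − rank ∂_3 = (20 − 20) − 0 = 0, and there is no ∂_3, so H_2 = 0.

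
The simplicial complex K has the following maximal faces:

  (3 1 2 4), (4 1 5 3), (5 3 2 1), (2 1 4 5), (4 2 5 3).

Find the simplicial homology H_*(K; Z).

H_0 = Z,  H_1 = 0,  H_2 = 0,  H_3 = Z.

We work with the vertex ordering 1 < 2 < 3 < 4 < 5. The simplices of K, each written with vertices in increasing order, are:

  0-simplices (5): [1], [2], [3], [4], [5]
  1-simplices (10): [1,2], [1,3], [1,4], [1,5], [2,3], [2,4], [2,5], [3,4], [3,5], [4,5]
  2-simplices (10): [1,2,3], [1,2,4], [1,2,5], [1,3,4], [1,3,5], [1,4,5], [2,3,4], [2,3,5], [2,4,5], [3,4,5]
  3-simplices (5): [1,2,3,4], [1,2,3,5], [1,2,4,5], [1,3,4,5], [2,3,4,5]

giving chain groups C_0 ≅ Z^5, C_1 ≅ Z^10, C_2 ≅ Z^10, C_3 ≅ Z^5.

The boundary map ∂_1: C_1 → C_0 is given by ∂[p,q] = [q] − [p]. For instance
  ∂[2,3] = [3] − [2].
The 5×10 boundary matrix has rank 4 and Smith normal form diag(1,1,1,1).

∂_2: C_2 → C_1 acts by ∂[p,q,r] = [q,r] − [p,r] + [p,q]. For instance
  ∂[1,3,5] = [3,5] − [1,5] + [1,3],
  ∂[2,4,5] = [4,5] − [2,5] + [2,4].
This gives a 10×10 integer matrix of rank 6; reducing to Smith normal form yields diagonal entries (1,1,1,1,1,1).

The boundary map ∂_3: C_3 → C_2 sends each 3-simplex σ to the alternating sum Σ_i (−1)^i (σ with its i-th vertex removed). For instance
  ∂[1,3,4,5] = [3,4,5] − [1,4,5] + [1,3,5] − [1,3,4],
  ∂[1,2,3,5] = [2,3,5] − [1,3,5] + [1,2,5] − [1,2,3].
The resulting 10×5 matrix has rank 4, and its Smith normal form has invariant factors (1,1,1,1).

From H_k ≅ ker(∂_k) / im(∂_{k+1}) we obtain:

  H_0: rank C_0 − rank ∂_1 = 5 − 4 = 1, and the invariant factors of ∂_1 are all 1, so H_0 ≅ Z.
  H_1: rank ker ∂_1 − rank ∂_2 = (10 − 4) − 6 = 0, and the invariant factors of ∂_2 are all 1, so H_1 ≅ 0.
  H_2: rank ker ∂_2 − rank ∂_3 = (10 − 6) − 4 = 0, and the invariant factors of ∂_3 are all 1, so H_2 ≅ 0.
  H_3: rank ker ∂_3 − rank ∂_4 = (5 − 4) − 0 = 1, and there is no ∂_4, so H_3 ≅ Z.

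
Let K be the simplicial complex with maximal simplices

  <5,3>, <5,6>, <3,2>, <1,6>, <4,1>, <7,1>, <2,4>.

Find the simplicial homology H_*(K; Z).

Order the vertices as 1 < 2 < 3 < 4 < 5 < 6 < 7. Listing each simplex with vertices in this order, K has dimension 1 with simplices:

  0-simplices (7): [1], [2], [3], [4], [5], [6], [7]
  1-simplices (7): [1,4], [1,6], [1,7], [2,3], [2,4], [3,5], [5,6]

so the chain groups are C_0 ≅ Z^7, C_1 ≅ Z^7.

Boundary ∂_1: C_1 → C_0 is given by ∂[p,q] = [q] − [p].
This gives a 7×7 integer matrix of rank 6; reducing to Smith normal form yields diagonal entries (1,1,1,1,1,1).

Now H_k = ker ∂_k / im ∂_{k+1}, so:

  H_0: rank C_0 − rank ∂_1 = 7 − 6 = 1, and the invariant factors of ∂_1 are all 1, so H_0 ≅ Z.
  H_1: rank ker ∂_1 − rank ∂_2 = (7 − 6) − 0 = 1, and there is no ∂_2, so H_1 ≅ Z.

As a check, the Euler characteristic is 7 − 7 = 0, which agrees with 1 − 1 = 0.

H_0 ≅ Z,  H_1 ≅ Z.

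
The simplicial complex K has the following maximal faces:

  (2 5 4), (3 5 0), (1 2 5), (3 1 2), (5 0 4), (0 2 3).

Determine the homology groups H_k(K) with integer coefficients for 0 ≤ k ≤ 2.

Take the total order 0 < 1 < 2 < 3 < 4 < 5 on the vertex set. Then K (dimension 2) consists of the simplices:

  0-simplices (6): [0], [1], [2], [3], [4], [5]
  1-simplices (12): [0,2], [0,3], [0,4], [0,5], [1,2], [1,3], [1,5], [2,3], [2,4], [2,5], [3,5], [4,5]
  2-simplices (6): [0,2,3], [0,3,5], [0,4,5], [1,2,3], [1,2,5], [2,4,5]

giving chain groups C_0 ≅ Z^6, C_1 ≅ Z^12, C_2 ≅ Z^6.

Boundary ∂_1: C_1 → C_0 sends each edge [p,q] (with p < q) to q − p.
The resulting 6×12 matrix has rank 5, and its Smith normal form has invariant factors (1,1,1,1,1).

The boundary map ∂_2: C_2 → C_1 acts by ∂[p,q,r] = [q,r] − [p,r] + [p,q]. For instance
  ∂[0,4,5] = [4,5] − [0,5] + [0,4],
  ∂[0,3,5] = [3,5] − [0,5] + [0,3].
The 12×6 boundary matrix has rank 6 and Smith normal form diag(1,1,1,1,1,1).

Reading off H_k = ker ∂_k / im ∂_{k+1}:

  H_0: rank C_0 − rank ∂_1 = 6 − 5 = 1, and the invariant factors of ∂_1 are all 1, so H_0 ≅ Z.
  H_1: rank ker ∂_1 − rank ∂_2 = (12 − 5) − 6 = 1, and the invariant factors of ∂_2 are all 1, so H_1 ≅ Z.
  H_2: rank ker ∂_2 − rank ∂_3 = (6 − 6) − 0 = 0, and there is no ∂_3, so H_2 ≅ 0.

As a check, the Euler characteristic is 6 − 12 + 6 = 0, which agrees with 1 − 1 + 0 = 0.

H_0 = Z,  H_1 = Z,  H_2 = 0.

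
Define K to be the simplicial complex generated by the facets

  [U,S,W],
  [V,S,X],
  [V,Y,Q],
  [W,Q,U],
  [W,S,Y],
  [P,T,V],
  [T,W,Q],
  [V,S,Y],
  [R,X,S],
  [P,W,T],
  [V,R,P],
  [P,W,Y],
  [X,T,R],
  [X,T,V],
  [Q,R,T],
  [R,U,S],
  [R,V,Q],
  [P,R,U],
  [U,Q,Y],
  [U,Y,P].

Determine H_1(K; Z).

H_1 = Z ⊕ Z/2Z.

Fix the vertex order P < Q < R < S < T < U < V < W < X < Y and write every simplex with vertices in increasing order. Then dim K = 2 and the simplices of K are:

  0-simplices (10): P, Q, R, S, T, U, V, W, X, Y
  1-simplices (30): PR, PT, PU, PV, PW, PY, QR, QT, QU, QV, QW, QY, RS, RT, RU, RV, RX, SU, SV, SW, SX, SY, TV, TW, TX, UW, UY, VX, VY, WY
  2-simplices (20): PRU, PRV, PTV, PTW, PUY, PWY, QRT, QRV, QTW, QUW, QUY, QVY, RSU, RSX, RTX, SUW, SVX, SVY, SWY, TVX

giving chain groups C_0 ≅ Z^10, C_1 ≅ Z^30, C_2 ≅ Z^20.

The boundary map ∂_1: C_1 → C_0 maps an edge to its endpoints' difference, ∂[p,q] = q − p.
As a 10×30 matrix over Z this has rank 9, with invariant factors (1,1,1,1,1,1,1,1,1).

Boundary ∂_2: C_2 → C_1 acts by ∂[p,q,r] = [q,r] − [p,r] + [p,q]. For instance
  ∂PRV = RV − PV + PR,
  ∂QRV = RV − QV + QR.
The resulting 30×20 matrix has rank 20, and its Smith normal form has invariant factors (1,1,1,1,1,1,1,1,1,1,1,1,1,1,1,1,1,1,1,2).

Now H_k = ker ∂_k / im ∂_{k+1}, so:

  H_1: rank ker ∂_1 − rank ∂_2 = (30 − 9) − 20 = 1, and ∂_2 has invariant factor 2 > 1, so H_1 = Z ⊕ Z/2Z.

(K is a triangulation of the Klein bottle.)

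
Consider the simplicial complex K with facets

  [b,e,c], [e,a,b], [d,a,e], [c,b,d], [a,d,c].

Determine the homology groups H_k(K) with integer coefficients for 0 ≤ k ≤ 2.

K has 5 vertices, 10 edges, 5 triangles.
rank ∂_0 = 0, rank ∂_1 = 4 ⇒ b_0 = 5 − 0 − 4 = 1; all invariant factors of ∂_1 are 1 so no torsion. So H_0 ≅ Z.
rank ∂_1 = 4, rank ∂_2 = 5 ⇒ b_1 = 10 − 4 − 5 = 1; all invariant factors of ∂_2 are 1 so no torsion. So H_1 ≅ Z.
rank ∂_2 = 5, rank ∂_3 = 0 ⇒ b_2 = 5 − 5 − 0 = 0. So H_2 ≅ 0.

H_0 = Z,  H_1 = Z,  H_2 = 0.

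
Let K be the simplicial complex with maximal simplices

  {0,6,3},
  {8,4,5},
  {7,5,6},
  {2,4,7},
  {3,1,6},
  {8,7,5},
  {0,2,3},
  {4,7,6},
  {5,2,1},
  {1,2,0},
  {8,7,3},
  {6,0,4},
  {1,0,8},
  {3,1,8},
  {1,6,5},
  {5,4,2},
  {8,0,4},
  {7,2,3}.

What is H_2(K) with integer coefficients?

H_2 ≅ 0.

Fix the vertex order 0 < 1 < 2 < 3 < 4 < 5 < 6 < 7 < 8 and write every simplex with vertices in increasing order. Then dim K = 2 and the simplices of K are:

  0-simplices (9): [0], [1], [2], [3], [4], [5], [6], [7], [8]
  1-simplices (27): (27 of them)
  2-simplices (18): [0,1,2], [0,1,8], [0,2,3], [0,3,6], [0,4,6], [0,4,8], [1,2,5], [1,3,6], [1,3,8], [1,5,6], [2,3,7], [2,4,5], [2,4,7], [3,7,8], [4,5,8], [4,6,7], [5,6,7], [5,7,8]

so the chain groups are C_0 ≅ Z^9, C_1 ≅ Z^27, C_2 ≅ Z^18.

Boundary ∂_1: C_1 → C_0 is given by ∂[p,q] = [q] − [p].
The 9×27 boundary matrix has rank 8 and Smith normal form diag(1,1,1,1,1,1,1,1).

The boundary map ∂_2: C_2 → C_1 sends each 2-simplex [p,q,r] to [q,r] − [p,r] + [p,q]. For instance
  ∂[4,5,8] = [5,8] − [4,8] + [4,5],
  ∂[0,3,6] = [3,6] − [0,6] + [0,3].
The 27×18 boundary matrix has rank 18 and Smith normal form diag(1,1,1,1,1,1,1,1,1,1,1,1,1,1,1,1,1,2).

Computing H_k = (kernel of ∂_k) / (image of ∂_{k+1}):

  H_2: rank ker ∂_2 − rank ∂_3 = (18 − 18) − 0 = 0, and there is no ∂_3, so H_2 = 0.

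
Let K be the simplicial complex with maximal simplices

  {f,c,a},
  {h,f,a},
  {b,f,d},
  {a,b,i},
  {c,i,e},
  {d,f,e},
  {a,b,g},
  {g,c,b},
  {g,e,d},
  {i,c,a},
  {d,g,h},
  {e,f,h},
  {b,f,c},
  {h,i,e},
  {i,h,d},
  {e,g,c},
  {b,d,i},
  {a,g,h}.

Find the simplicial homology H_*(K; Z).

H_0 ≅ Z,  H_1 ≅ Z ⊕ Z/2,  H_2 = 0.

Take the total order a < b < c < d < e < f < g < h < i on the vertex set. Then K (dimension 2) consists of the simplices:

  0-simplices (9): a, b, c, d, e, f, g, h, i
  1-simplices (27): ab, ac, af, ag, ah, ai, bc, bd, bf, bg, bi, ce, cf, cg, ci, de, df, dg, dh, di, ef, eg, eh, ei, fh, gh, hi
  2-simplices (18): abg, abi, acf, aci, afh, agh, bcf, bcg, bdf, bdi, ceg, cei, def, deg, dgh, dhi, efh, ehi

so the chain groups are C_0 ≅ Z^9, C_1 ≅ Z^27, C_2 ≅ Z^18.

∂_1: C_1 → C_0 sends each edge [p,q] (with p < q) to q − p. For instance
  ∂de = e − d.
As a 9×27 matrix over Z this has rank 8, with invariant factors (1,1,1,1,1,1,1,1).

Boundary ∂_2: C_2 → C_1 acts by ∂[p,q,r] = [q,r] − [p,r] + [p,q]. For instance
  ∂agh = gh − ah + ag,
  ∂abg = bg − ag + ab.
The resulting 27×18 matrix has rank 18, and its Smith normal form has invariant factors (1,1,1,1,1,1,1,1,1,1,1,1,1,1,1,1,1,2).

Computing H_k = (kernel of ∂_k) / (image of ∂_{k+1}):

  H_0: rank C_0 − rank ∂_1 = 9 − 8 = 1, and the invariant factors of ∂_1 are all 1, so H_0 = Z.
  H_1: rank ker ∂_1 − rank ∂_2 = (27 − 8) − 18 = 1, and ∂_2 has invariant factor 2 > 1, so H_1 = Z ⊕ Z/2.
  H_2: rank ker ∂_2 − rank ∂_3 = (18 − 18) − 0 = 0, and there is no ∂_3, so H_2 = 0.

As a check, the Euler characteristic is 9 − 27 + 18 = 0, which agrees with 1 − 1 + 0 = 0.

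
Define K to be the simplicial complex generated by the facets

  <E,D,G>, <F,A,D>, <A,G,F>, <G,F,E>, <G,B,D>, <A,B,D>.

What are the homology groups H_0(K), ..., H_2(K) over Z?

H_0 ≅ Z,  H_1 ≅ Z,  H_2 = 0.

Take the total order A < B < D < E < F < G on the vertex set. Then K (dimension 2) consists of the simplices:

  0-simplices (6): A, B, D, E, F, G
  1-simplices (12): AB, AD, AF, AG, BD, BG, DE, DF, DG, EF, EG, FG
  2-simplices (6): ABD, ADF, AFG, BDG, DEG, EFG

so the chain groups are C_0 ≅ Z^6, C_1 ≅ Z^12, C_2 ≅ Z^6.

The boundary map ∂_1: C_1 → C_0 is given by ∂[p,q] = [q] − [p].
This gives a 6×12 integer matrix of rank 5; reducing to Smith normal form yields diagonal entries (1,1,1,1,1).

∂_2: C_2 → C_1 acts by ∂[p,q,r] = [q,r] − [p,r] + [p,q]. For instance
  ∂ABD = BD − AD + AB,
  ∂ADF = DF − AF + AD.
As a 12×6 matrix over Z this has rank 6, with invariant factors (1,1,1,1,1,1).

Reading off H_k = ker ∂_k / im ∂_{k+1}:

  H_0: rank C_0 − rank ∂_1 = 6 − 5 = 1, and the invariant factors of ∂_1 are all 1, so H_0 = Z.
  H_1: rank ker ∂_1 − rank ∂_2 = (12 − 5) − 6 = 1, and the invariant factors of ∂_2 are all 1, so H_1 = Z.
  H_2: rank ker ∂_2 − rank ∂_3 = (6 − 6) − 0 = 0, and there is no ∂_3, so H_2 = 0.

(K is a triangulation of the cylinder S^1 x I.)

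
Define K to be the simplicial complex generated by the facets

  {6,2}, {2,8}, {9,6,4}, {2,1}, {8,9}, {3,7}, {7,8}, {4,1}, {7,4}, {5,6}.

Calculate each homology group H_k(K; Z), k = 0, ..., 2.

H_0 = Z,  H_1 = Z^3,  H_2 = 0.

We work with the vertex ordering 1 < 2 < 3 < 4 < 5 < 6 < 7 < 8 < 9. The simplices of K, each written with vertices in increasing order, are:

  0-simplices (9): [1], [2], [3], [4], [5], [6], [7], [8], [9]
  1-simplices (12): [1,2], [1,4], [2,6], [2,8], [3,7], [4,6], [4,7], [4,9], [5,6], [6,9], [7,8], [8,9]
  2-simplices (1): [4,6,9]

so the chain groups are C_0 ≅ Z^9, C_1 ≅ Z^12, C_2 ≅ Z^1.

Boundary ∂_1: C_1 → C_0 sends each edge [p,q] (with p < q) to q − p. For instance
  ∂[2,6] = [6] − [2].
As a 9×12 matrix over Z this has rank 8, with invariant factors (1,1,1,1,1,1,1,1).

∂_2: C_2 → C_1 maps a triangle to the signed sum of its edges. For instance
  ∂[4,6,9] = [6,9] − [4,9] + [4,6].
The 12×1 boundary matrix has rank 1 and Smith normal form diag(1).

From H_k ≅ ker(∂_k) / im(∂_{k+1}) we obtain:

  H_0: rank C_0 − rank ∂_1 = 9 − 8 = 1, and the invariant factors of ∂_1 are all 1, so H_0 ≅ Z.
  H_1: rank ker ∂_1 − rank ∂_2 = (12 − 8) − 1 = 3, and the invariant factors of ∂_2 are all 1, so H_1 ≅ Z^3.
  H_2: rank ker ∂_2 − rank ∂_3 = (1 − 1) − 0 = 0, and there is no ∂_3, so H_2 ≅ 0.

As a check, the Euler characteristic is 9 − 12 + 1 = -2, which agrees with 1 − 3 + 0 = -2.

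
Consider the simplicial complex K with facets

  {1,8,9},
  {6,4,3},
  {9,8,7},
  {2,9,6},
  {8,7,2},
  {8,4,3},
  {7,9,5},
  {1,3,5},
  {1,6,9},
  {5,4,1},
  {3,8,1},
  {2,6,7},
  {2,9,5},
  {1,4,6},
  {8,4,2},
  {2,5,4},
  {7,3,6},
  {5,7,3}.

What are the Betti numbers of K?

b_0 = 1, b_1 = 1, b_2 = 0.

Fix the vertex order 1 < 2 < 3 < 4 < 5 < 6 < 7 < 8 < 9 and write every simplex with vertices in increasing order. Then dim K = 2 and the simplices of K are:

  0-simplices (9): [1], [2], [3], [4], [5], [6], [7], [8], [9]
  1-simplices (27): (27 of them)
  2-simplices (18): [1,3,5], [1,3,8], [1,4,5], [1,4,6], [1,6,9], [1,8,9], [2,4,5], [2,4,8], [2,5,9], [2,6,7], [2,6,9], [2,7,8], [3,4,6], [3,4,8], [3,5,7], [3,6,7], [5,7,9], [7,8,9]

so the chain groups are C_0 ≅ Z^9, C_1 ≅ Z^27, C_2 ≅ Z^18.

The boundary map ∂_1: C_1 → C_0 is given by ∂[p,q] = [q] − [p]. For instance
  ∂[1,9] = [9] − [1].
The resulting 9×27 matrix has rank 8, and its Smith normal form has invariant factors (1,1,1,1,1,1,1,1).

Boundary ∂_2: C_2 → C_1 sends each 2-simplex [p,q,r] to [q,r] − [p,r] + [p,q]. For instance
  ∂[3,5,7] = [5,7] − [3,7] + [3,5],
  ∂[2,5,9] = [5,9] − [2,9] + [2,5].
The resulting 27×18 matrix has rank 18, and its Smith normal form has invariant factors (1,1,1,1,1,1,1,1,1,1,1,1,1,1,1,1,1,2).

From H_k ≅ ker(∂_k) / im(∂_{k+1}) we obtain:

  H_0: rank C_0 − rank ∂_1 = 9 − 8 = 1, and the invariant factors of ∂_1 are all 1, so H_0 ≅ Z.
  H_1: rank ker ∂_1 − rank ∂_2 = (27 − 8) − 18 = 1, and ∂_2 has invariant factor 2 > 1, so H_1 ≅ Z ⊕ Z_2.
  H_2: rank ker ∂_2 − rank ∂_3 = (18 − 18) − 0 = 0, and there is no ∂_3, so H_2 ≅ 0.

Hence the Betti numbers are b_0 = 1, b_1 = 1, b_2 = 0.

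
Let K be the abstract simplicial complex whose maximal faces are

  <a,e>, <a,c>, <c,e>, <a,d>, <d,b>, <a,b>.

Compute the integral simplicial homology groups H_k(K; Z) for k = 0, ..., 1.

Take the total order a < b < c < d < e on the vertex set. Then K (dimension 1) consists of the simplices:

  0-simplices (5): a, b, c, d, e
  1-simplices (6): ab, ac, ad, ae, bd, ce

Hence C_0 ≅ Z^5, C_1 ≅ Z^6.

The boundary map ∂_1: C_1 → C_0 maps an edge to its endpoints' difference, ∂[p,q] = q − p. For instance
  ∂ce = e − c.
As a 5×6 matrix over Z this has rank 4, with invariant factors (1,1,1,1).

Now H_k = ker ∂_k / im ∂_{k+1}, so:

  H_0: rank C_0 − rank ∂_1 = 5 − 4 = 1, and the invariant factors of ∂_1 are all 1, so H_0 ≅ Z.
  H_1: rank ker ∂_1 − rank ∂_2 = (6 − 4) − 0 = 2, and there is no ∂_2, so H_1 ≅ Z^2.

H_0 ≅ Z,  H_1 ≅ Z^2.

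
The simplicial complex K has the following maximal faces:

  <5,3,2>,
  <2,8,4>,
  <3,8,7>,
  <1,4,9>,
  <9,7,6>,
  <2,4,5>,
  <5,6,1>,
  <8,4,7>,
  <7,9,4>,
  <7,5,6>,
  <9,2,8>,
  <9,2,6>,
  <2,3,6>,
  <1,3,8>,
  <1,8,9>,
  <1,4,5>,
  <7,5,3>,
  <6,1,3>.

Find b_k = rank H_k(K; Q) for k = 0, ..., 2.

Fix the vertex order 1 < 2 < 3 < 4 < 5 < 6 < 7 < 8 < 9 and write every simplex with vertices in increasing order. Then dim K = 2 and the simplices of K are:

  0-simplices (9): [1], [2], [3], [4], [5], [6], [7], [8], [9]
  1-simplices (27): (27 of them)
  2-simplices (18): [1,3,6], [1,3,8], [1,4,5], [1,4,9], [1,5,6], [1,8,9], [2,3,5], [2,3,6], [2,4,5], [2,4,8], [2,6,9], [2,8,9], [3,5,7], [3,7,8], [4,7,8], [4,7,9], [5,6,7], [6,7,9]

Hence C_0 ≅ Z^9, C_1 ≅ Z^27, C_2 ≅ Z^18.

The boundary map ∂_1: C_1 → C_0 maps an edge to its endpoints' difference, ∂[p,q] = q − p. For instance
  ∂[3,8] = [8] − [3].
The resulting 9×27 matrix has rank 8, and its Smith normal form has invariant factors (1,1,1,1,1,1,1,1).

The boundary map ∂_2: C_2 → C_1 maps a triangle to the signed sum of its edges. For instance
  ∂[3,7,8] = [7,8] − [3,8] + [3,7],
  ∂[2,6,9] = [6,9] − [2,9] + [2,6].
The resulting 27×18 matrix has rank 18, and its Smith normal form has invariant factors (1,1,1,1,1,1,1,1,1,1,1,1,1,1,1,1,1,2).

Computing H_k = (kernel of ∂_k) / (image of ∂_{k+1}):

  H_0: rank C_0 − rank ∂_1 = 9 − 8 = 1, and the invariant factors of ∂_1 are all 1, so H_0 ≅ Z.
  H_1: rank ker ∂_1 − rank ∂_2 = (27 − 8) − 18 = 1, and ∂_2 has invariant factor 2 > 1, so H_1 ≅ Z × Z/2.
  H_2: rank ker ∂_2 − rank ∂_3 = (18 − 18) − 0 = 0, and there is no ∂_3, so H_2 ≅ 0.

Hence the Betti numbers are b_0 = 1, b_1 = 1, b_2 = 0.

b_0 = 1, b_1 = 1, b_2 = 0.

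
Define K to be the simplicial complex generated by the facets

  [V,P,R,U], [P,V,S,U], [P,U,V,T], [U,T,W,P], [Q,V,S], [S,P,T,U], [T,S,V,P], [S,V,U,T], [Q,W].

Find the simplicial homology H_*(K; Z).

We work with the vertex ordering P < Q < R < S < T < U < V < W. The simplices of K, each written with vertices in increasing order, are:

  0-simplices (8): P, Q, R, S, T, U, V, W
  1-simplices (19): PR, PS, PT, PU, PV, PW, QS, QV, QW, RU, RV, ST, SU, SV, TU, TV, TW, UV, UW
  2-simplices (17): PRU, PRV, PST, PSU, PSV, PTU, PTV, PTW, PUV, PUW, QSV, RUV, STU, STV, SUV, TUV, TUW
  3-simplices (7): PRUV, PSTU, PSTV, PSUV, PTUV, PTUW, STUV

Hence C_0 ≅ Z^8, C_1 ≅ Z^19, C_2 ≅ Z^17, C_3 ≅ Z^7.

The boundary map ∂_1: C_1 → C_0 sends each edge [p,q] (with p < q) to q − p.
This gives a 8×19 integer matrix of rank 7; reducing to Smith normal form yields diagonal entries (1,1,1,1,1,1,1).

∂_2: C_2 → C_1 sends each 2-simplex [p,q,r] to [q,r] − [p,r] + [p,q]. For instance
  ∂STU = TU − SU + ST,
  ∂PSU = SU − PU + PS.
This gives a 19×17 integer matrix of rank 11; reducing to Smith normal form yields diagonal entries (1,1,1,1,1,1,1,1,1,1,1).

∂_3: C_3 → C_2 sends each 3-simplex σ to the alternating sum Σ_i (−1)^i (σ with its i-th vertex removed). For instance
  ∂PTUW = TUW − PUW + PTW − PTU,
  ∂STUV = TUV − SUV + STV − STU.
As a 17×7 matrix over Z this has rank 6, with invariant factors (1,1,1,1,1,1).

Reading off H_k = ker ∂_k / im ∂_{k+1}:

  H_0: rank C_0 − rank ∂_1 = 8 − 7 = 1, and the invariant factors of ∂_1 are all 1, so H_0 ≅ Z.
  H_1: rank ker ∂_1 − rank ∂_2 = (19 − 7) − 11 = 1, and the invariant factors of ∂_2 are all 1, so H_1 ≅ Z.
  H_2: rank ker ∂_2 − rank ∂_3 = (17 − 11) − 6 = 0, and the invariant factors of ∂_3 are all 1, so H_2 ≅ 0.
  H_3: rank ker ∂_3 − rank ∂_4 = (7 − 6) − 0 = 1, and there is no ∂_4, so H_3 ≅ Z.

As a check, the Euler characteristic is 8 − 19 + 17 − 7 = -1, which agrees with 1 − 1 + 0 − 1 = -1.

H_0 ≅ Z,  H_1 ≅ Z,  H_2 = 0,  H_3 ≅ Z.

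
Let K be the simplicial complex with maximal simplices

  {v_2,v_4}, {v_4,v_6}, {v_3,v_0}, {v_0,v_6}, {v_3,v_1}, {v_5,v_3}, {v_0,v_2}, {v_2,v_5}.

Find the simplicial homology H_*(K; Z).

Take the total order v_0 < v_1 < v_2 < v_3 < v_4 < v_5 < v_6 on the vertex set. Then K (dimension 1) consists of the simplices:

  0-simplices (7): [v_0], [v_1], [v_2], [v_3], [v_4], [v_5], [v_6]
  1-simplices (8): [v_0,v_2], [v_0,v_3], [v_0,v_6], [v_1,v_3], [v_2,v_4], [v_2,v_5], [v_3,v_5], [v_4,v_6]

giving chain groups C_0 ≅ Z^7, C_1 ≅ Z^8.

The boundary map ∂_1: C_1 → C_0 maps an edge to its endpoints' difference, ∂[p,q] = q − p.
The resulting 7×8 matrix has rank 6, and its Smith normal form has invariant factors (1,1,1,1,1,1).

From H_k ≅ ker(∂_k) / im(∂_{k+1}) we obtain:

  H_0: rank C_0 − rank ∂_1 = 7 − 6 = 1, and the invariant factors of ∂_1 are all 1, so H_0 ≅ Z.
  H_1: rank ker ∂_1 − rank ∂_2 = (8 − 6) − 0 = 2, and there is no ∂_2, so H_1 ≅ Z^2.

H_0 ≅ Z,  H_1 ≅ Z^2.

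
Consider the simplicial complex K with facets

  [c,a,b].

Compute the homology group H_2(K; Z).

H_2 ≅ 0.

Order the vertices as a < b < c. Listing each simplex with vertices in this order, K has dimension 2 with simplices:

  0-simplices (3): a, b, c
  1-simplices (3): ab, ac, bc
  2-simplices (1): abc

Hence C_0 ≅ Z^3, C_1 ≅ Z^3, C_2 ≅ Z^1.

Boundary ∂_1: C_1 → C_0 maps an edge to its endpoints' difference, ∂[p,q] = q − p. For instance
  ∂ab = b − a.
As a 3×3 matrix over Z this has rank 2, with invariant factors (1,1).

The boundary map ∂_2: C_2 → C_1 sends each 2-simplex [p,q,r] to [q,r] − [p,r] + [p,q]. For instance
  ∂abc = bc − ac + ab.
This gives a 3×1 integer matrix of rank 1; reducing to Smith normal form yields diagonal entries (1).

Computing H_k = (kernel of ∂_k) / (image of ∂_{k+1}):

  H_2: rank ker ∂_2 − rank ∂_3 = (1 − 1) − 0 = 0, and there is no ∂_3, so H_2 ≅ 0.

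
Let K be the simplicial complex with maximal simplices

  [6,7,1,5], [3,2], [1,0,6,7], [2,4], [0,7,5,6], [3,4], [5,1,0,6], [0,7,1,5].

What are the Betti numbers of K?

b_0 = 2, b_1 = 1, b_2 = 0, b_3 = 1.

Order the vertices as 0 < 1 < 2 < 3 < 4 < 5 < 6 < 7. Listing each simplex with vertices in this order, K has dimension 3 with simplices:

  0-simplices (8): [0], [1], [2], [3], [4], [5], [6], [7]
  1-simplices (13): [0,1], [0,5], [0,6], [0,7], [1,5], [1,6], [1,7], [2,3], [2,4], [3,4], [5,6], [5,7], [6,7]
  2-simplices (10): [0,1,5], [0,1,6], [0,1,7], [0,5,6], [0,5,7], [0,6,7], [1,5,6], [1,5,7], [1,6,7], [5,6,7]
  3-simplices (5): [0,1,5,6], [0,1,5,7], [0,1,6,7], [0,5,6,7], [1,5,6,7]

giving chain groups C_0 ≅ Z^8, C_1 ≅ Z^13, C_2 ≅ Z^10, C_3 ≅ Z^5.

Boundary ∂_1: C_1 → C_0 maps an edge to its endpoints' difference, ∂[p,q] = q − p.
The 8×13 boundary matrix has rank 6 and Smith normal form diag(1,1,1,1,1,1).

Boundary ∂_2: C_2 → C_1 sends each 2-simplex [p,q,r] to [q,r] − [p,r] + [p,q]. For instance
  ∂[5,6,7] = [6,7] − [5,7] + [5,6],
  ∂[1,5,6] = [5,6] − [1,6] + [1,5].
The 13×10 boundary matrix has rank 6 and Smith normal form diag(1,1,1,1,1,1).

Boundary ∂_3: C_3 → C_2 sends each 3-simplex σ to the alternating sum Σ_i (−1)^i (σ with its i-th vertex removed). For instance
  ∂[0,1,5,6] = [1,5,6] − [0,5,6] + [0,1,6] − [0,1,5],
  ∂[1,5,6,7] = [5,6,7] − [1,6,7] + [1,5,7] − [1,5,6].
This gives a 10×5 integer matrix of rank 4; reducing to Smith normal form yields diagonal entries (1,1,1,1).

Now H_k = ker ∂_k / im ∂_{k+1}, so:

  H_0: rank C_0 − rank ∂_1 = 8 − 6 = 2, and the invariant factors of ∂_1 are all 1, so H_0 ≅ Z^2.
  H_1: rank ker ∂_1 − rank ∂_2 = (13 − 6) − 6 = 1, and the invariant factors of ∂_2 are all 1, so H_1 ≅ Z.
  H_2: rank ker ∂_2 − rank ∂_3 = (10 − 6) − 4 = 0, and the invariant factors of ∂_3 are all 1, so H_2 ≅ 0.
  H_3: rank ker ∂_3 − rank ∂_4 = (5 − 4) − 0 = 1, and there is no ∂_4, so H_3 ≅ Z.

Hence the Betti numbers are b_0 = 2, b_1 = 1, b_2 = 0, b_3 = 1.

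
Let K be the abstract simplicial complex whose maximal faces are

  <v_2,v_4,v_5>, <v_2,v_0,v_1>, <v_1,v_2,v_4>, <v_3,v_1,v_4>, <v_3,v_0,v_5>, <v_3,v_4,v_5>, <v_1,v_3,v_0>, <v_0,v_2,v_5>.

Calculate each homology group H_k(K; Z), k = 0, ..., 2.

H_0 ≅ Z,  H_1 = 0,  H_2 ≅ Z.

We work with the vertex ordering v_0 < v_1 < v_2 < v_3 < v_4 < v_5. The simplices of K, each written with vertices in increasing order, are:

  0-simplices (6): [v_0], [v_1], [v_2], [v_3], [v_4], [v_5]
  1-simplices (12): [v_0,v_1], [v_0,v_2], [v_0,v_3], [v_0,v_5], [v_1,v_2], [v_1,v_3], [v_1,v_4], [v_2,v_4], [v_2,v_5], [v_3,v_4], [v_3,v_5], [v_4,v_5]
  2-simplices (8): [v_0,v_1,v_2], [v_0,v_1,v_3], [v_0,v_2,v_5], [v_0,v_3,v_5], [v_1,v_2,v_4], [v_1,v_3,v_4], [v_2,v_4,v_5], [v_3,v_4,v_5]

so the chain groups are C_0 ≅ Z^6, C_1 ≅ Z^12, C_2 ≅ Z^8.

Boundary ∂_1: C_1 → C_0 is given by ∂[p,q] = [q] − [p].
The resulting 6×12 matrix has rank 5, and its Smith normal form has invariant factors (1,1,1,1,1).

Boundary ∂_2: C_2 → C_1 maps a triangle to the signed sum of its edges. For instance
  ∂[v_1,v_3,v_4] = [v_3,v_4] − [v_1,v_4] + [v_1,v_3],
  ∂[v_3,v_4,v_5] = [v_4,v_5] − [v_3,v_5] + [v_3,v_4].
As a 12×8 matrix over Z this has rank 7, with invariant factors (1,1,1,1,1,1,1).

From H_k ≅ ker(∂_k) / im(∂_{k+1}) we obtain:

  H_0: rank C_0 − rank ∂_1 = 6 − 5 = 1, and the invariant factors of ∂_1 are all 1, so H_0 ≅ Z.
  H_1: rank ker ∂_1 − rank ∂_2 = (12 − 5) − 7 = 0, and the invariant factors of ∂_2 are all 1, so H_1 ≅ 0.
  H_2: rank ker ∂_2 − rank ∂_3 = (8 − 7) − 0 = 1, and there is no ∂_3, so H_2 ≅ Z.

(K is a triangulation of the 2-sphere S^2.)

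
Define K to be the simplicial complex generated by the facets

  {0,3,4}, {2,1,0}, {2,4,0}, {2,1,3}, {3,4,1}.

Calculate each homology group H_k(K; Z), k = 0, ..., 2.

H_0 ≅ Z,  H_1 ≅ Z,  H_2 = 0.

Fix the vertex order 0 < 1 < 2 < 3 < 4 and write every simplex with vertices in increasing order. Then dim K = 2 and the simplices of K are:

  0-simplices (5): [0], [1], [2], [3], [4]
  1-simplices (10): [0,1], [0,2], [0,3], [0,4], [1,2], [1,3], [1,4], [2,3], [2,4], [3,4]
  2-simplices (5): [0,1,2], [0,2,4], [0,3,4], [1,2,3], [1,3,4]

giving chain groups C_0 ≅ Z^5, C_1 ≅ Z^10, C_2 ≅ Z^5.

The boundary map ∂_1: C_1 → C_0 sends each edge [p,q] (with p < q) to q − p.
This gives a 5×10 integer matrix of rank 4; reducing to Smith normal form yields diagonal entries (1,1,1,1).

Boundary ∂_2: C_2 → C_1 maps a triangle to the signed sum of its edges. For instance
  ∂[0,3,4] = [3,4] − [0,4] + [0,3],
  ∂[0,2,4] = [2,4] − [0,4] + [0,2].
This gives a 10×5 integer matrix of rank 5; reducing to Smith normal form yields diagonal entries (1,1,1,1,1).

From H_k ≅ ker(∂_k) / im(∂_{k+1}) we obtain:

  H_0: rank C_0 − rank ∂_1 = 5 − 4 = 1, and the invariant factors of ∂_1 are all 1, so H_0 ≅ Z.
  H_1: rank ker ∂_1 − rank ∂_2 = (10 − 4) − 5 = 1, and the invariant factors of ∂_2 are all 1, so H_1 ≅ Z.
  H_2: rank ker ∂_2 − rank ∂_3 = (5 − 5) − 0 = 0, and there is no ∂_3, so H_2 ≅ 0.

As a check, the Euler characteristic is 5 − 10 + 5 = 0, which agrees with 1 − 1 + 0 = 0.
(K is a triangulation of the Möbius band.)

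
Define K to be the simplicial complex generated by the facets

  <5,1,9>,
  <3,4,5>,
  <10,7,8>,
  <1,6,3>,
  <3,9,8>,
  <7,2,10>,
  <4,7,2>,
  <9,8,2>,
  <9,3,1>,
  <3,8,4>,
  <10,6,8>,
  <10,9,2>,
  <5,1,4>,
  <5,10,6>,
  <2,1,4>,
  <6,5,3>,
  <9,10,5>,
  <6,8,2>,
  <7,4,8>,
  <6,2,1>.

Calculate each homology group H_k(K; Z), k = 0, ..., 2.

H_0 = Z,  H_1 = Z × Z/2,  H_2 = 0.

Take the total order 1 < 2 < 3 < 4 < 5 < 6 < 7 < 8 < 9 < 10 on the vertex set. Then K (dimension 2) consists of the simplices:

  0-simplices (10): [1], [2], [3], [4], [5], [6], [7], [8], [9], [10]
  1-simplices (30): (30 of them)
  2-simplices (20): (20 of them)

Hence C_0 ≅ Z^10, C_1 ≅ Z^30, C_2 ≅ Z^20.

∂_1: C_1 → C_0 maps an edge to its endpoints' difference, ∂[p,q] = q − p. For instance
  ∂[9,10] = [10] − [9].
As a 10×30 matrix over Z this has rank 9, with invariant factors (1,1,1,1,1,1,1,1,1).

∂_2: C_2 → C_1 maps a triangle to the signed sum of its edges. For instance
  ∂[2,7,10] = [7,10] − [2,10] + [2,7],
  ∂[3,5,6] = [5,6] − [3,6] + [3,5].
The 30×20 boundary matrix has rank 20 and Smith normal form diag(1,1,1,1,1,1,1,1,1,1,1,1,1,1,1,1,1,1,1,2).

Now H_k = ker ∂_k / im ∂_{k+1}, so:

  H_0: rank C_0 − rank ∂_1 = 10 − 9 = 1, and the invariant factors of ∂_1 are all 1, so H_0 ≅ Z.
  H_1: rank ker ∂_1 − rank ∂_2 = (30 − 9) − 20 = 1, and ∂_2 has invariant factor 2 > 1, so H_1 ≅ Z × Z/2.
  H_2: rank ker ∂_2 − rank ∂_3 = (20 − 20) − 0 = 0, and there is no ∂_3, so H_2 ≅ 0.

As a check, the Euler characteristic is 10 − 30 + 20 = 0, which agrees with 1 − 1 + 0 = 0.
(K is a triangulation of the Klein bottle.)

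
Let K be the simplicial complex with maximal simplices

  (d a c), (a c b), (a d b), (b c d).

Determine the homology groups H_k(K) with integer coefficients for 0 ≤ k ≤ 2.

H_0 = Z,  H_1 = 0,  H_2 = Z.

Fix the vertex order a < b < c < d and write every simplex with vertices in increasing order. Then dim K = 2 and the simplices of K are:

  0-simplices (4): a, b, c, d
  1-simplices (6): ab, ac, ad, bc, bd, cd
  2-simplices (4): abc, abd, acd, bcd

giving chain groups C_0 ≅ Z^4, C_1 ≅ Z^6, C_2 ≅ Z^4.

Boundary ∂_1: C_1 → C_0 maps an edge to its endpoints' difference, ∂[p,q] = q − p.
As a 4×6 matrix over Z this has rank 3, with invariant factors (1,1,1).

The boundary map ∂_2: C_2 → C_1 acts by ∂[p,q,r] = [q,r] − [p,r] + [p,q]. For instance
  ∂bcd = cd − bd + bc,
  ∂abd = bd − ad + ab.
As a 6×4 matrix over Z this has rank 3, with invariant factors (1,1,1).

From H_k ≅ ker(∂_k) / im(∂_{k+1}) we obtain:

  H_0: rank C_0 − rank ∂_1 = 4 − 3 = 1, and the invariant factors of ∂_1 are all 1, so H_0 ≅ Z.
  H_1: rank ker ∂_1 − rank ∂_2 = (6 − 3) − 3 = 0, and the invariant factors of ∂_2 are all 1, so H_1 ≅ 0.
  H_2: rank ker ∂_2 − rank ∂_3 = (4 − 3) − 0 = 1, and there is no ∂_3, so H_2 ≅ Z.

As a check, the Euler characteristic is 4 − 6 + 4 = 2, which agrees with 1 − 0 + 1 = 2.
(K is a triangulation of the 2-sphere S^2.)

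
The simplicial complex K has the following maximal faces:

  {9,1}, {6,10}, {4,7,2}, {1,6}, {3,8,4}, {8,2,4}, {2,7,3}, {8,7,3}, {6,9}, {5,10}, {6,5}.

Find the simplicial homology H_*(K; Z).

H_0 ≅ Z^2,  H_1 ≅ Z^3,  H_2 = 0.

K has 10 vertices, 16 edges, 5 triangles.
rank ∂_0 = 0, rank ∂_1 = 8 ⇒ b_0 = 10 − 0 − 8 = 2; all invariant factors of ∂_1 are 1 so no torsion. So H_0 ≅ Z^2.
rank ∂_1 = 8, rank ∂_2 = 5 ⇒ b_1 = 16 − 8 − 5 = 3; all invariant factors of ∂_2 are 1 so no torsion. So H_1 ≅ Z^3.
rank ∂_2 = 5, rank ∂_3 = 0 ⇒ b_2 = 5 − 5 − 0 = 0. So H_2 ≅ 0.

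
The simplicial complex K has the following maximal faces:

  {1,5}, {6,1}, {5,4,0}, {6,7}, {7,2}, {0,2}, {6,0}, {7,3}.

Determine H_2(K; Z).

Order the vertices as 0 < 1 < 2 < 3 < 4 < 5 < 6 < 7. Listing each simplex with vertices in this order, K has dimension 2 with simplices:

  0-simplices (8): [0], [1], [2], [3], [4], [5], [6], [7]
  1-simplices (10): [0,2], [0,4], [0,5], [0,6], [1,5], [1,6], [2,7], [3,7], [4,5], [6,7]
  2-simplices (1): [0,4,5]

Hence C_0 ≅ Z^8, C_1 ≅ Z^10, C_2 ≅ Z^1.

∂_1: C_1 → C_0 sends each edge [p,q] (with p < q) to q − p.
This gives a 8×10 integer matrix of rank 7; reducing to Smith normal form yields diagonal entries (1,1,1,1,1,1,1).

Boundary ∂_2: C_2 → C_1 sends each 2-simplex [p,q,r] to [q,r] − [p,r] + [p,q]. For instance
  ∂[0,4,5] = [4,5] − [0,5] + [0,4].
The 10×1 boundary matrix has rank 1 and Smith normal form diag(1).

Now H_k = ker ∂_k / im ∂_{k+1}, so:

  H_2: rank ker ∂_2 − rank ∂_3 = (1 − 1) − 0 = 0, and there is no ∂_3, so H_2 = 0.

H_2 ≅ 0.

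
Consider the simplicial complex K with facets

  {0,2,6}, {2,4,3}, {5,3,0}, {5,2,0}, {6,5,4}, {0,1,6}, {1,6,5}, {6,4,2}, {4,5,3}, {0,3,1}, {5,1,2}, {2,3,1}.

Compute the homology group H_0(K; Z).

H_0 = Z.

Order the vertices as 0 < 1 < 2 < 3 < 4 < 5 < 6. Listing each simplex with vertices in this order, K has dimension 2 with simplices:

  0-simplices (7): [0], [1], [2], [3], [4], [5], [6]
  1-simplices (18): [0,1], [0,2], [0,3], [0,5], [0,6], [1,2], [1,3], [1,5], [1,6], [2,3], [2,4], [2,5], [2,6], [3,4], [3,5], [4,5], [4,6], [5,6]
  2-simplices (12): [0,1,3], [0,1,6], [0,2,5], [0,2,6], [0,3,5], [1,2,3], [1,2,5], [1,5,6], [2,3,4], [2,4,6], [3,4,5], [4,5,6]

so the chain groups are C_0 ≅ Z^7, C_1 ≅ Z^18, C_2 ≅ Z^12.

The boundary map ∂_1: C_1 → C_0 maps an edge to its endpoints' difference, ∂[p,q] = q − p.
The resulting 7×18 matrix has rank 6, and its Smith normal form has invariant factors (1,1,1,1,1,1).

The boundary map ∂_2: C_2 → C_1 acts by ∂[p,q,r] = [q,r] − [p,r] + [p,q]. For instance
  ∂[0,3,5] = [3,5] − [0,5] + [0,3],
  ∂[3,4,5] = [4,5] − [3,5] + [3,4].
The resulting 18×12 matrix has rank 12, and its Smith normal form has invariant factors (1,1,1,1,1,1,1,1,1,1,1,2).

From H_k ≅ ker(∂_k) / im(∂_{k+1}) we obtain:

  H_0: rank C_0 − rank ∂_1 = 7 − 6 = 1, and the invariant factors of ∂_1 are all 1, so H_0 ≅ Z.

(K is a triangulation of the real projective plane RP^2.)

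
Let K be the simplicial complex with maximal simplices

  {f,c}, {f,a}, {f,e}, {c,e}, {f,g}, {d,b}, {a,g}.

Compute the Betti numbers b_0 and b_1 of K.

We work with the vertex ordering a < b < c < d < e < f < g. The simplices of K, each written with vertices in increasing order, are:

  0-simplices (7): a, b, c, d, e, f, g
  1-simplices (7): af, ag, bd, ce, cf, ef, fg

so the chain groups are C_0 ≅ Z^7, C_1 ≅ Z^7.

The boundary map ∂_1: C_1 → C_0 is given by ∂[p,q] = [q] − [p].
The resulting 7×7 matrix has rank 5, and its Smith normal form has invariant factors (1,1,1,1,1).

Reading off H_k = ker ∂_k / im ∂_{k+1}:

  H_0: rank C_0 − rank ∂_1 = 7 − 5 = 2, and the invariant factors of ∂_1 are all 1, so H_0 = Z^2.
  H_1: rank ker ∂_1 − rank ∂_2 = (7 − 5) − 0 = 2, and there is no ∂_2, so H_1 = Z^2.

As a check, the Euler characteristic is 7 − 7 = 0, which agrees with 2 − 2 = 0.

Hence the Betti numbers are b_0 = 2, b_1 = 2.

b_0 = 2, b_1 = 2.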